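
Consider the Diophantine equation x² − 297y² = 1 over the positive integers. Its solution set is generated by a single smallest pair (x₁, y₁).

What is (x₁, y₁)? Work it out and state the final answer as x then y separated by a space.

d=297: √d = [17; 4,3,1,1,2,1,1,3,4,34] (ℓ=10, even), read p_9/q_9
step 0: (17, 1)  from 17·(1,0) + (0,1)
step 1: (69, 4)  from 4·(17,1) + (1,0)
step 2: (224, 13)  from 3·(69,4) + (17,1)
step 3: (293, 17)  from 1·(224,13) + (69,4)
step 4: (517, 30)  from 1·(293,17) + (224,13)
step 5: (1327, 77)  from 2·(517,30) + (293,17)
step 6: (1844, 107)  from 1·(1327,77) + (517,30)
step 7: (3171, 184)  from 1·(1844,107) + (1327,77)
step 8: (11357, 659)  from 3·(3171,184) + (1844,107)
step 9: (48599, 2820)  from 4·(11357,659) + (3171,184)
(x₁, y₁) = (48599, 2820);  48599² − 297·2820² = 1 ✓

48599 2820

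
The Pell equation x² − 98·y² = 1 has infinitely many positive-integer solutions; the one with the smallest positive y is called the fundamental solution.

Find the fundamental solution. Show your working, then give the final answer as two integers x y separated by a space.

d=98: √d = [9; 1,8,1,18] (ℓ=4, even), read p_3/q_3
a_0=9:  p_0=9·1+0=9,  q_0=9·0+1=1
…
a_2=8:  p_2=8·10+9=89,  q_2=8·1+1=9
a_3=1:  p_3=1·89+10=99,  q_3=1·9+1=10
(x₁, y₁) = (99, 10);  99² − 98·10² = 1 ✓

99 10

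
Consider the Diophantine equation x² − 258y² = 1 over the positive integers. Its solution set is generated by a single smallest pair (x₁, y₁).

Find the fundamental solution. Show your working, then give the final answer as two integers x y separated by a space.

√258 = [16; 16,32, …], period ℓ=2 (even) → k=1
k=0  a_k=16  p_k/q_k = 16/1
k=1  a_k=16  p_k/q_k = 257/16
→ (257, 16).  Check: 257²=66049, 258·16²=66048, difference 1.

257 16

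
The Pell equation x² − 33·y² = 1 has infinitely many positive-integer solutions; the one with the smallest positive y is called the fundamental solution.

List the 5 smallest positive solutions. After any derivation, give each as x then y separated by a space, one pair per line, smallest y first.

23 4
1057 184
48599 8460
2234497 388976
102738263 17884436

[5; 1,2,1,10] for √33; ℓ=4 ⇒ convergent index 3
a_0=5:  p_0=5·1+0=5,  q_0=5·0+1=1
…
a_2=2:  p_2=2·6+5=17,  q_2=2·1+1=3
a_3=1:  p_3=1·17+6=23,  q_3=1·3+1=4
fundamental: x₁=23, y₁=4  (since 529 − 33·16 = 1)
n=2: (23,4)∘(23,4) = (23·23+33·4·4, 23·4+4·23) = (1057,184)
n=3: (1057,184)∘(23,4) = (23·1057+33·4·184, 23·184+4·1057) = (48599,8460)
n=4: (48599,8460)∘(23,4) = (23·48599+33·4·8460, 23·8460+4·48599) = (2234497,388976)
n=5: (2234497,388976)∘(23,4) = (23·2234497+33·4·388976, 23·388976+4·2234497) = (102738263,17884436)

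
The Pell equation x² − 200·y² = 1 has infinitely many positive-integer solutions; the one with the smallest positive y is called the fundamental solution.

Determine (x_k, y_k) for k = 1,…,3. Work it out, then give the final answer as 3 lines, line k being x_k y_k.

√200 = [14; 7,28, …], period ℓ=2 (even) → k=1
i=0: a=14 ⇒ p=14, q=1
i=1: a=7 ⇒ p=99, q=7
fundamental: x₁=99, y₁=7  (since 9801 − 200·49 = 1)
(99+7√200)^2 = 19601 + 1386√200
(99+7√200)^3 = 3880899 + 274421√200

99 7
19601 1386
3880899 274421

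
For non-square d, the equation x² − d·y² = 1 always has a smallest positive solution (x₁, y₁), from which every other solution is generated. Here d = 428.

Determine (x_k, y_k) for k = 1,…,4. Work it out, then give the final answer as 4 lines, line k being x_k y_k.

√428 → a₀=20, period (1,2,4,1,5,10,5,1,4,2,1,40); ℓ=12 even so k=11
i=0: a=20 ⇒ p=20, q=1
i=1: a=1 ⇒ p=21, q=1
…
i=5: a=5 ⇒ p=1924, q=93
i=6: a=10 ⇒ p=19571, q=946
…
i=8: a=1 ⇒ p=119350, q=5769
…
i=10: a=2 ⇒ p=1273708, q=61567
i=11: a=1 ⇒ p=1850887, q=89466
→ (1850887, 89466).  Check: 1850887²=3425782686769, 428·89466²=3425782686768, difference 1.
n=2: (1850887,89466)∘(1850887,89466) = (1850887·1850887+428·89466·89466, 1850887·89466+89466·1850887) = (6851565373537,331182912684)
n=3: (6851565373537,331182912684)∘(1850887,89466) = (1850887·6851565373537+428·89466·331182912684, 1850887·331182912684+89466·6851565373537) = (25362946559057703751,1225964295417811950)
n=4: (25362946559057703751,1225964295417811950)∘(1850887,89466) = (1850887·25362946559057703751+428·89466·1225964295417811950, 1850887·1225964295417811950+89466·25362946559057703751) = (93887896135702420679780737,4538242753705644230486616)

1850887 89466
6851565373537 331182912684
25362946559057703751 1225964295417811950
93887896135702420679780737 4538242753705644230486616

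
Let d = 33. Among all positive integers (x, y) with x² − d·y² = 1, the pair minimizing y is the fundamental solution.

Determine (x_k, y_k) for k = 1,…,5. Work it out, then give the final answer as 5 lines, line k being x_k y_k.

23 4
1057 184
48599 8460
2234497 388976
102738263 17884436

[5; 1,2,1,10] for √33; ℓ=4 ⇒ convergent index 3
step 0: (5, 1)  from 5·(1,0) + (0,1)
…
step 2: (17, 3)  from 2·(6,1) + (5,1)
step 3: (23, 4)  from 1·(17,3) + (6,1)
(x₁, y₁) = (23, 4);  23² − 33·4² = 1 ✓
(23+4√33)^2 = 1057 + 184√33
(23+4√33)^3 = 48599 + 8460√33
(23+4√33)^4 = 2234497 + 388976√33
(23+4√33)^5 = 102738263 + 17884436√33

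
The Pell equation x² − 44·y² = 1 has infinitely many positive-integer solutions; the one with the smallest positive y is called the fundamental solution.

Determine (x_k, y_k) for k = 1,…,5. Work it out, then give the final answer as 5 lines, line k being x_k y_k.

√44 → a₀=6, period (1,1,1,2,1,1,1,12); ℓ=8 even so k=7
a_0=6:  p_0=6·1+0=6,  q_0=6·0+1=1
a_1=1:  p_1=1·6+1=7,  q_1=1·1+0=1
…
a_3=1:  p_3=1·13+7=20,  q_3=1·2+1=3
a_4=2:  p_4=2·20+13=53,  q_4=2·3+2=8
a_5=1:  p_5=1·53+20=73,  q_5=1·8+3=11
a_6=1:  p_6=1·73+53=126,  q_6=1·11+8=19
a_7=1:  p_7=1·126+73=199,  q_7=1·19+11=30
(x₁, y₁) = (199, 30);  199² − 44·30² = 1 ✓
n=2: (199,30)∘(199,30) = (199·199+44·30·30, 199·30+30·199) = (79201,11940)
n=3: (79201,11940)∘(199,30) = (199·79201+44·30·11940, 199·11940+30·79201) = (31521799,4752090)
n=4: (31521799,4752090)∘(199,30) = (199·31521799+44·30·4752090, 199·4752090+30·31521799) = (12545596801,1891319880)
n=5: (12545596801,1891319880)∘(199,30) = (199·12545596801+44·30·1891319880, 199·1891319880+30·12545596801) = (4993116004999,752740560150)

199 30
79201 11940
31521799 4752090
12545596801 1891319880
4993116004999 752740560150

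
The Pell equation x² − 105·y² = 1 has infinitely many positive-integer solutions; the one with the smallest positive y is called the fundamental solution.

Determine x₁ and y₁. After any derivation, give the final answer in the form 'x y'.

√105 = [10; 4,20, …], period ℓ=2 (even) → k=1
k=0  a_k=10  p_k/q_k = 10/1
k=1  a_k=4  p_k/q_k = 41/4
fundamental: x₁=41, y₁=4  (since 1681 − 105·16 = 1)

41 4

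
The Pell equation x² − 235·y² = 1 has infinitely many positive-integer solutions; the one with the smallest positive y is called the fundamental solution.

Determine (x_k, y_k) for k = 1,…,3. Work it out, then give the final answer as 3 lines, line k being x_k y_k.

√235 = [15; 3,30, …], period ℓ=2 (even) → k=1
step 0: (15, 1)  from 15·(1,0) + (0,1)
step 1: (46, 3)  from 3·(15,1) + (1,0)
→ (46, 3).  Check: 46²=2116, 235·3²=2115, difference 1.
(x_2, y_2) = (46·46 + 235·3·3, 46·3 + 3·46) = (4231, 276)
(x_3, y_3) = (46·4231 + 235·3·276, 46·276 + 3·4231) = (389206, 25389)

46 3
4231 276
389206 25389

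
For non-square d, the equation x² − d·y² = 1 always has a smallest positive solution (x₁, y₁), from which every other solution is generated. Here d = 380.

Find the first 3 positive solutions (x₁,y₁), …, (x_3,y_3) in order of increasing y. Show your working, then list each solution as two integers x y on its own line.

√380 → a₀=19, period (2,38); ℓ=2 even so k=1
k=0  a_k=19  p_k/q_k = 19/1
k=1  a_k=2  p_k/q_k = 39/2
fundamental: x₁=39, y₁=2  (since 1521 − 380·4 = 1)
(39+2√380)^2 = 3041 + 156√380
(39+2√380)^3 = 237159 + 12166√380

39 2
3041 156
237159 12166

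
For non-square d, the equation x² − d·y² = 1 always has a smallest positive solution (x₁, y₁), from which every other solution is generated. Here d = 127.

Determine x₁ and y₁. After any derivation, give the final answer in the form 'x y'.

4730624 419775

√127 = [11; 3,1,2,2,7,11,7,2,2,1,3,22, …], period ℓ=12 (even) → k=11
k=0  a_k=11  p_k/q_k = 11/1
…
k=2  a_k=1  p_k/q_k = 45/4
…
k=4  a_k=2  p_k/q_k = 293/26
…
k=6  a_k=11  p_k/q_k = 24218/2149
…
k=10  a_k=1  p_k/q_k = 1274561/113099
k=11  a_k=3  p_k/q_k = 4730624/419775
(x₁, y₁) = (4730624, 419775);  4730624² − 127·419775² = 1 ✓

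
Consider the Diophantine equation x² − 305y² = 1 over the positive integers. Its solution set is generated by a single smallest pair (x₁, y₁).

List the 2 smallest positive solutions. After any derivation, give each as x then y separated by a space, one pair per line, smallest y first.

489 28
478241 27384

d=305: √d = [17; 2,6,2,34] (ℓ=4, even), read p_3/q_3
step 0: (17, 1)  from 17·(1,0) + (0,1)
step 1: (35, 2)  from 2·(17,1) + (1,0)
step 2: (227, 13)  from 6·(35,2) + (17,1)
step 3: (489, 28)  from 2·(227,13) + (35,2)
→ (489, 28).  Check: 489²=239121, 305·28²=239120, difference 1.
n=2: (489,28)∘(489,28) = (489·489+305·28·28, 489·28+28·489) = (478241,27384)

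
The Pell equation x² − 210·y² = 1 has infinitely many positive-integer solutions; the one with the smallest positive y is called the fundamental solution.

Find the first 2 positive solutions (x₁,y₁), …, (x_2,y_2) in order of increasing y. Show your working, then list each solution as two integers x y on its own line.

29 2
1681 116

d=210: √d = [14; 2,28] (ℓ=2, even), read p_1/q_1
k=0  a_k=14  p_k/q_k = 14/1
k=1  a_k=2  p_k/q_k = 29/2
(x₁, y₁) = (29, 2);  29² − 210·2² = 1 ✓
(29+2√210)^2 = 1681 + 116√210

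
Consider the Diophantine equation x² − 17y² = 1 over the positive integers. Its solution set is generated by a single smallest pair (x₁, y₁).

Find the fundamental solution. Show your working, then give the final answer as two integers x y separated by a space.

33 8

√17 = [4; 8, …], period ℓ=1 (odd) → k=1
i=0: a=4 ⇒ p=4, q=1
i=1: a=8 ⇒ p=33, q=8
(x₁, y₁) = (33, 8);  33² − 17·8² = 1 ✓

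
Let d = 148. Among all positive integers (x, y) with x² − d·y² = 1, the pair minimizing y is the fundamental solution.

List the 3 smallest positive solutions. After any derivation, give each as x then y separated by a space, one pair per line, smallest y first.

73 6
10657 876
1555849 127890

[12; 6,24] for √148; ℓ=2 ⇒ convergent index 1
step 0: (12, 1)  from 12·(1,0) + (0,1)
step 1: (73, 6)  from 6·(12,1) + (1,0)
→ (73, 6).  Check: 73²=5329, 148·6²=5328, difference 1.
k=2:  x_2 = 73·73+148·6·6 = 10657,  y_2 = 73·6+6·73 = 876
k=3:  x_3 = 73·10657+148·6·876 = 1555849,  y_3 = 73·876+6·10657 = 127890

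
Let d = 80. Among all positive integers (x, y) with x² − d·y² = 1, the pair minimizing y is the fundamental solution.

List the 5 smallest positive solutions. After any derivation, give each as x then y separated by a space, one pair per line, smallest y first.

9 1
161 18
2889 323
51841 5796
930249 104005

√80 → a₀=8, period (1,16); ℓ=2 even so k=1
a_0=8:  p_0=8·1+0=8,  q_0=8·0+1=1
a_1=1:  p_1=1·8+1=9,  q_1=1·1+0=1
(x₁, y₁) = (9, 1);  9² − 80·1² = 1 ✓
(9+1√80)^2 = 161 + 18√80
(9+1√80)^3 = 2889 + 323√80
(9+1√80)^4 = 51841 + 5796√80
(9+1√80)^5 = 930249 + 104005√80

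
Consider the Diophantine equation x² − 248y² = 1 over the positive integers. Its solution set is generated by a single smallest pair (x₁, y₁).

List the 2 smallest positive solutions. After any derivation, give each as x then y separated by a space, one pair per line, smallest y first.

63 4
7937 504

√248 → a₀=15, period (1,2,1,30); ℓ=4 even so k=3
i=0: a=15 ⇒ p=15, q=1
…
i=2: a=2 ⇒ p=47, q=3
i=3: a=1 ⇒ p=63, q=4
(x₁, y₁) = (63, 4);  63² − 248·4² = 1 ✓
(63+4√248)^2 = 7937 + 504√248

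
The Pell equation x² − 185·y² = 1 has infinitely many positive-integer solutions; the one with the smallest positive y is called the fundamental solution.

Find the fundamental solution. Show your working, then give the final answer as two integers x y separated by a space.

[13; 1,1,1,1,26] for √185; ℓ=5 ⇒ convergent index 9
step 0: (13, 1)  from 13·(1,0) + (0,1)
…
step 2: (27, 2)  from 1·(14,1) + (13,1)
step 3: (41, 3)  from 1·(27,2) + (14,1)
…
step 5: (1809, 133)  from 26·(68,5) + (41,3)
…
step 8: (5563, 409)  from 1·(3686,271) + (1877,138)
step 9: (9249, 680)  from 1·(5563,409) + (3686,271)
(x₁, y₁) = (9249, 680);  9249² − 185·680² = 1 ✓

9249 680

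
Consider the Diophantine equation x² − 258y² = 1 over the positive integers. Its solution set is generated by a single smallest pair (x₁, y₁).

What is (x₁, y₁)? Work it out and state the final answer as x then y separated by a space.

d=258: √d = [16; 16,32] (ℓ=2, even), read p_1/q_1
a_0=16:  p_0=16·1+0=16,  q_0=16·0+1=1
a_1=16:  p_1=16·16+1=257,  q_1=16·1+0=16
(x₁, y₁) = (257, 16);  257² − 258·16² = 1 ✓

257 16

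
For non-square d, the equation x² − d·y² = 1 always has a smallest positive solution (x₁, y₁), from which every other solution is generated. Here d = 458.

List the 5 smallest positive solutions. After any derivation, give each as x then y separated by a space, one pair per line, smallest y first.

√458 = [21; 2,2,42, …], period ℓ=3 (odd) → k=5
step 0: (21, 1)  from 21·(1,0) + (0,1)
step 1: (43, 2)  from 2·(21,1) + (1,0)
step 2: (107, 5)  from 2·(43,2) + (21,1)
step 3: (4537, 212)  from 42·(107,5) + (43,2)
step 4: (9181, 429)  from 2·(4537,212) + (107,5)
step 5: (22899, 1070)  from 2·(9181,429) + (4537,212)
→ (22899, 1070).  Check: 22899²=524364201, 458·1070²=524364200, difference 1.
(x_2, y_2) = (22899·22899 + 458·1070·1070, 22899·1070 + 1070·22899) = (1048728401, 49003860)
(x_3, y_3) = (22899·1048728401 + 458·1070·49003860, 22899·49003860 + 1070·1048728401) = (48029663286099, 2244278779210)
(x_4, y_4) = (22899·48029663286099 + 458·1070·2244278779210, 22899·2244278779210 + 1070·48029663286099) = (2199662518128033601, 102783479481255720)
(x_5, y_5) = (22899·2199662518128033601 + 458·1070·102783479481255720, 22899·102783479481255720 + 1070·2199662518128033601) = (100740143957198019572499, 4707277791038270685350)

22899 1070
1048728401 49003860
48029663286099 2244278779210
2199662518128033601 102783479481255720
100740143957198019572499 4707277791038270685350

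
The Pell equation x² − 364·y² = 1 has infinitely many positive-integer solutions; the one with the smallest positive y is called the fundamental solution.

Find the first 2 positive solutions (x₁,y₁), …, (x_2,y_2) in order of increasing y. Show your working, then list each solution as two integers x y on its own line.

4954951 259710
49103078824801 2573700648420

d=364: √d = [19; 12,1,2,3,1,8,1,3,2,1,12,38] (ℓ=12, even), read p_11/q_11
k=0  a_k=19  p_k/q_k = 19/1
…
k=8  a_k=3  p_k/q_k = 119872/6283
…
k=10  a_k=1  p_k/q_k = 390371/20461
k=11  a_k=12  p_k/q_k = 4954951/259710
fundamental: x₁=4954951, y₁=259710  (since 24551539412401 − 364·67449284100 = 1)
(4954951+259710√364)^2 = 49103078824801 + 2573700648420√364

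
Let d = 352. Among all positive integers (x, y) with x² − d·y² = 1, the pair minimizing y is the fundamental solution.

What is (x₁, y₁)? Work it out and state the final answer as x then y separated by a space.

√352 = [18; 1,3,5,9,5,3,1,36, …], period ℓ=8 (even) → k=7
step 0: (18, 1)  from 18·(1,0) + (0,1)
step 1: (19, 1)  from 1·(18,1) + (1,0)
step 2: (75, 4)  from 3·(19,1) + (18,1)
step 3: (394, 21)  from 5·(75,4) + (19,1)
…
step 6: (59118, 3151)  from 3·(18499,986) + (3621,193)
step 7: (77617, 4137)  from 1·(59118,3151) + (18499,986)
(x₁, y₁) = (77617, 4137);  77617² − 352·4137² = 1 ✓

77617 4137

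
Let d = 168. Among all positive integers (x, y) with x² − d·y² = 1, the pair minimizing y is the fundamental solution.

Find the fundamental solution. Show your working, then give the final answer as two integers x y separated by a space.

√168 = [12; 1,24, …], period ℓ=2 (even) → k=1
a_0=12:  p_0=12·1+0=12,  q_0=12·0+1=1
a_1=1:  p_1=1·12+1=13,  q_1=1·1+0=1
fundamental: x₁=13, y₁=1  (since 169 − 168·1 = 1)

13 1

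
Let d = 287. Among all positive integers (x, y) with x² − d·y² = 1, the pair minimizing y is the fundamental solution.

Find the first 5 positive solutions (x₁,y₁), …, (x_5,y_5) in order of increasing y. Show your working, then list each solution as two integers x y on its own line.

288 17
165887 9792
95550624 5640175
55036993537 3248731008
31701212726688 1871263420433

√287 → a₀=16, period (1,15,1,32); ℓ=4 even so k=3
a_0=16:  p_0=16·1+0=16,  q_0=16·0+1=1
a_1=1:  p_1=1·16+1=17,  q_1=1·1+0=1
a_2=15:  p_2=15·17+16=271,  q_2=15·1+1=16
a_3=1:  p_3=1·271+17=288,  q_3=1·16+1=17
fundamental: x₁=288, y₁=17  (since 82944 − 287·289 = 1)
(x_2, y_2) = (288·288 + 287·17·17, 288·17 + 17·288) = (165887, 9792)
(x_3, y_3) = (288·165887 + 287·17·9792, 288·9792 + 17·165887) = (95550624, 5640175)
(x_4, y_4) = (288·95550624 + 287·17·5640175, 288·5640175 + 17·95550624) = (55036993537, 3248731008)
(x_5, y_5) = (288·55036993537 + 287·17·3248731008, 288·3248731008 + 17·55036993537) = (31701212726688, 1871263420433)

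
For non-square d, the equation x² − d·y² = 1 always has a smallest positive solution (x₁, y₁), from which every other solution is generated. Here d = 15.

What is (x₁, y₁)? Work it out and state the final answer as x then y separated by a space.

[3; 1,6] for √15; ℓ=2 ⇒ convergent index 1
step 0: (3, 1)  from 3·(1,0) + (0,1)
step 1: (4, 1)  from 1·(3,1) + (1,0)
→ (4, 1).  Check: 4²=16, 15·1²=15, difference 1.

4 1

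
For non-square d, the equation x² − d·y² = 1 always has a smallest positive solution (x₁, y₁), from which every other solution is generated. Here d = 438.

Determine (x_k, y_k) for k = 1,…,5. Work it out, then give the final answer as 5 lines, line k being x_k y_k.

√438 = [20; 1,12,1,40, …], period ℓ=4 (even) → k=3
k=0  a_k=20  p_k/q_k = 20/1
…
k=2  a_k=12  p_k/q_k = 272/13
k=3  a_k=1  p_k/q_k = 293/14
fundamental: x₁=293, y₁=14  (since 85849 − 438·196 = 1)
k=2:  x_2 = 293·293+438·14·14 = 171697,  y_2 = 293·14+14·293 = 8204
k=3:  x_3 = 293·171697+438·14·8204 = 100614149,  y_3 = 293·8204+14·171697 = 4807530
k=4:  x_4 = 293·100614149+438·14·4807530 = 58959719617,  y_4 = 293·4807530+14·100614149 = 2817204376
k=5:  x_5 = 293·58959719617+438·14·2817204376 = 34550295081413,  y_5 = 293·2817204376+14·58959719617 = 1650876956806

293 14
171697 8204
100614149 4807530
58959719617 2817204376
34550295081413 1650876956806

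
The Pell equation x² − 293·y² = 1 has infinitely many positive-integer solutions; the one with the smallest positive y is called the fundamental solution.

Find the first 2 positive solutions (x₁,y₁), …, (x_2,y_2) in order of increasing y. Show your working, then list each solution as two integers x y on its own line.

12320649 719780
303596783562401 17736313474440

[17; 8,1,1,8,34] for √293; ℓ=5 ⇒ convergent index 9
a_0=17:  p_0=17·1+0=17,  q_0=17·0+1=1
a_1=8:  p_1=8·17+1=137,  q_1=8·1+0=8
…
a_3=1:  p_3=1·154+137=291,  q_3=1·9+8=17
…
a_5=34:  p_5=34·2482+291=84679,  q_5=34·145+17=4947
a_6=8:  p_6=8·84679+2482=679914,  q_6=8·4947+145=39721
a_7=1:  p_7=1·679914+84679=764593,  q_7=1·39721+4947=44668
a_8=1:  p_8=1·764593+679914=1444507,  q_8=1·44668+39721=84389
a_9=8:  p_9=8·1444507+764593=12320649,  q_9=8·84389+44668=719780
(x₁, y₁) = (12320649, 719780);  12320649² − 293·719780² = 1 ✓
(x_2, y_2) = (12320649·12320649 + 293·719780·719780, 12320649·719780 + 719780·12320649) = (303596783562401, 17736313474440)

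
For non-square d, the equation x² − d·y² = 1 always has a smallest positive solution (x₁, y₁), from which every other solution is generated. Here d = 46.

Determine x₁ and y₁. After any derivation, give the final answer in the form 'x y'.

d=46: √d = [6; 1,3,1,1,2,6,2,1,1,3,1,12] (ℓ=12, even), read p_11/q_11
step 0: (6, 1)  from 6·(1,0) + (0,1)
…
step 6: (997, 147)  from 6·(156,23) + (61,9)
…
step 8: (3147, 464)  from 1·(2150,317) + (997,147)
step 9: (5297, 781)  from 1·(3147,464) + (2150,317)
step 10: (19038, 2807)  from 3·(5297,781) + (3147,464)
step 11: (24335, 3588)  from 1·(19038,2807) + (5297,781)
(x₁, y₁) = (24335, 3588);  24335² − 46·3588² = 1 ✓

24335 3588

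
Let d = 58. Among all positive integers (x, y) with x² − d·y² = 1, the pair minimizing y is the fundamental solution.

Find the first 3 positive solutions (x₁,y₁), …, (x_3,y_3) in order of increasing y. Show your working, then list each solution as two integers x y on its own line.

19603 2574
768555217 100916244
30131975818099 3956522259690

√58 → a₀=7, period (1,1,1,1,1,1,14); ℓ=7 odd so k=13
i=0: a=7 ⇒ p=7, q=1
i=1: a=1 ⇒ p=8, q=1
…
i=5: a=1 ⇒ p=61, q=8
…
i=7: a=14 ⇒ p=1447, q=190
…
i=9: a=1 ⇒ p=2993, q=393
…
i=11: a=1 ⇒ p=7532, q=989
i=12: a=1 ⇒ p=12071, q=1585
i=13: a=1 ⇒ p=19603, q=2574
(x₁, y₁) = (19603, 2574);  19603² − 58·2574² = 1 ✓
(19603+2574√58)^2 = 768555217 + 100916244√58
(19603+2574√58)^3 = 30131975818099 + 3956522259690√58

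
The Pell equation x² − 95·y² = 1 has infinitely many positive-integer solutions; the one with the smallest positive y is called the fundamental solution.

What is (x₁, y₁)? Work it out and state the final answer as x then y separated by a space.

√95 = [9; 1,2,1,18, …], period ℓ=4 (even) → k=3
k=0  a_k=9  p_k/q_k = 9/1
k=1  a_k=1  p_k/q_k = 10/1
k=2  a_k=2  p_k/q_k = 29/3
k=3  a_k=1  p_k/q_k = 39/4
(x₁, y₁) = (39, 4);  39² − 95·4² = 1 ✓

39 4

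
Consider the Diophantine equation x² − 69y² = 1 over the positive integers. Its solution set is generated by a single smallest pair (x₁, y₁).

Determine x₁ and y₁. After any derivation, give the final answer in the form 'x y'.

[8; 3,3,1,4,1,3,3,16] for √69; ℓ=8 ⇒ convergent index 7
i=0: a=8 ⇒ p=8, q=1
…
i=2: a=3 ⇒ p=83, q=10
i=3: a=1 ⇒ p=108, q=13
…
i=5: a=1 ⇒ p=623, q=75
i=6: a=3 ⇒ p=2384, q=287
i=7: a=3 ⇒ p=7775, q=936
fundamental: x₁=7775, y₁=936  (since 60450625 − 69·876096 = 1)

7775 936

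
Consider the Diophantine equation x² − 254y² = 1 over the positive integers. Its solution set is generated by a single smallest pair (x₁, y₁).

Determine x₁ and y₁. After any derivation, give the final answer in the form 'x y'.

√254 → a₀=15, period (1,14,1,30); ℓ=4 even so k=3
a_0=15:  p_0=15·1+0=15,  q_0=15·0+1=1
a_1=1:  p_1=1·15+1=16,  q_1=1·1+0=1
a_2=14:  p_2=14·16+15=239,  q_2=14·1+1=15
a_3=1:  p_3=1·239+16=255,  q_3=1·15+1=16
fundamental: x₁=255, y₁=16  (since 65025 − 254·256 = 1)

255 16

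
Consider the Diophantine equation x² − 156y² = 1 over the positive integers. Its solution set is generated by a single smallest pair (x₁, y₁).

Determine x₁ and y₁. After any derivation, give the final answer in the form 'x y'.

√156 = [12; 2,24, …], period ℓ=2 (even) → k=1
a_0=12:  p_0=12·1+0=12,  q_0=12·0+1=1
a_1=2:  p_1=2·12+1=25,  q_1=2·1+0=2
fundamental: x₁=25, y₁=2  (since 625 − 156·4 = 1)

25 2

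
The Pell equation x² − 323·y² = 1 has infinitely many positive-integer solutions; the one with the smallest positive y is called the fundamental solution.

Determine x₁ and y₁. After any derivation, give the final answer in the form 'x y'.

d=323: √d = [17; 1,34] (ℓ=2, even), read p_1/q_1
k=0  a_k=17  p_k/q_k = 17/1
k=1  a_k=1  p_k/q_k = 18/1
→ (18, 1).  Check: 18²=324, 323·1²=323, difference 1.

18 1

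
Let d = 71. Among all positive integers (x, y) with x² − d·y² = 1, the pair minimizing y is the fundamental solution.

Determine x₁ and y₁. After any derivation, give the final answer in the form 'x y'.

3480 413

d=71: √d = [8; 2,2,1,7,1,2,2,16] (ℓ=8, even), read p_7/q_7
a_0=8:  p_0=8·1+0=8,  q_0=8·0+1=1
…
a_2=2:  p_2=2·17+8=42,  q_2=2·2+1=5
a_3=1:  p_3=1·42+17=59,  q_3=1·5+2=7
a_4=7:  p_4=7·59+42=455,  q_4=7·7+5=54
…
a_6=2:  p_6=2·514+455=1483,  q_6=2·61+54=176
a_7=2:  p_7=2·1483+514=3480,  q_7=2·176+61=413
→ (3480, 413).  Check: 3480²=12110400, 71·413²=12110399, difference 1.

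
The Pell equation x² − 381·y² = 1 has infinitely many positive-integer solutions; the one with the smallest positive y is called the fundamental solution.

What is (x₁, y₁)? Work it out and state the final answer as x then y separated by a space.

[19; 1,1,12,1,1,38] for √381; ℓ=6 ⇒ convergent index 5
step 0: (19, 1)  from 19·(1,0) + (0,1)
step 1: (20, 1)  from 1·(19,1) + (1,0)
step 2: (39, 2)  from 1·(20,1) + (19,1)
…
step 4: (527, 27)  from 1·(488,25) + (39,2)
step 5: (1015, 52)  from 1·(527,27) + (488,25)
→ (1015, 52).  Check: 1015²=1030225, 381·52²=1030224, difference 1.

1015 52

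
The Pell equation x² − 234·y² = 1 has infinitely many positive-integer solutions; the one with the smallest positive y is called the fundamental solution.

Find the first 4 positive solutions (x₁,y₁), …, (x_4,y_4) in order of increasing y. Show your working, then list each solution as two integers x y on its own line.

√234 → a₀=15, period (3,2,1,2,1,2,3,30); ℓ=8 even so k=7
step 0: (15, 1)  from 15·(1,0) + (0,1)
…
step 4: (413, 27)  from 2·(153,10) + (107,7)
step 5: (566, 37)  from 1·(413,27) + (153,10)
step 6: (1545, 101)  from 2·(566,37) + (413,27)
step 7: (5201, 340)  from 3·(1545,101) + (566,37)
→ (5201, 340).  Check: 5201²=27050401, 234·340²=27050400, difference 1.
n=2: (5201,340)∘(5201,340) = (5201·5201+234·340·340, 5201·340+340·5201) = (54100801,3536680)
n=3: (54100801,3536680)∘(5201,340) = (5201·54100801+234·340·3536680, 5201·3536680+340·54100801) = (562756526801,36788545020)
n=4: (562756526801,36788545020)∘(5201,340) = (5201·562756526801+234·340·36788545020, 5201·36788545020+340·562756526801) = (5853793337683201,382674441761360)

5201 340
54100801 3536680
562756526801 36788545020
5853793337683201 382674441761360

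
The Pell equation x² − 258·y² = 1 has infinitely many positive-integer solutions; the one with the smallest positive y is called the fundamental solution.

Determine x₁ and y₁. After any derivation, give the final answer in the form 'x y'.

257 16

d=258: √d = [16; 16,32] (ℓ=2, even), read p_1/q_1
i=0: a=16 ⇒ p=16, q=1
i=1: a=16 ⇒ p=257, q=16
fundamental: x₁=257, y₁=16  (since 66049 − 258·256 = 1)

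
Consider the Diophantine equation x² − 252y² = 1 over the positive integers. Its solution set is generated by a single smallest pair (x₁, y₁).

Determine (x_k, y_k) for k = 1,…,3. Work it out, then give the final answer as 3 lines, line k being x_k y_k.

127 8
32257 2032
8193151 516120

√252 = [15; 1,6,1,30, …], period ℓ=4 (even) → k=3
a_0=15:  p_0=15·1+0=15,  q_0=15·0+1=1
a_1=1:  p_1=1·15+1=16,  q_1=1·1+0=1
a_2=6:  p_2=6·16+15=111,  q_2=6·1+1=7
a_3=1:  p_3=1·111+16=127,  q_3=1·7+1=8
fundamental: x₁=127, y₁=8  (since 16129 − 252·64 = 1)
n=2: (127,8)∘(127,8) = (127·127+252·8·8, 127·8+8·127) = (32257,2032)
n=3: (32257,2032)∘(127,8) = (127·32257+252·8·2032, 127·2032+8·32257) = (8193151,516120)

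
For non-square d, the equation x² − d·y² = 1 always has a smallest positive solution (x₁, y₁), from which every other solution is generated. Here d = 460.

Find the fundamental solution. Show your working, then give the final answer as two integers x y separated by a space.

√460 = [21; 2,4,3,1,2,10,2,1,3,4,2,42, …], period ℓ=12 (even) → k=11
i=0: a=21 ⇒ p=21, q=1
…
i=2: a=4 ⇒ p=193, q=9
…
i=4: a=1 ⇒ p=815, q=38
i=5: a=2 ⇒ p=2252, q=105
i=6: a=10 ⇒ p=23335, q=1088
…
i=8: a=1 ⇒ p=72257, q=3369
…
i=10: a=4 ⇒ p=1135029, q=52921
i=11: a=2 ⇒ p=2535751, q=118230
fundamental: x₁=2535751, y₁=118230  (since 6430033134001 − 460·13978332900 = 1)

2535751 118230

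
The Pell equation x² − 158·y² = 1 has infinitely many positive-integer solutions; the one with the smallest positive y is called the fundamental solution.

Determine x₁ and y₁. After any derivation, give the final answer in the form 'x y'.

d=158: √d = [12; 1,1,3,12,3,1,1,24] (ℓ=8, even), read p_7/q_7
a_0=12:  p_0=12·1+0=12,  q_0=12·0+1=1
…
a_4=12:  p_4=12·88+25=1081,  q_4=12·7+2=86
a_5=3:  p_5=3·1081+88=3331,  q_5=3·86+7=265
a_6=1:  p_6=1·3331+1081=4412,  q_6=1·265+86=351
a_7=1:  p_7=1·4412+3331=7743,  q_7=1·351+265=616
fundamental: x₁=7743, y₁=616  (since 59954049 − 158·379456 = 1)

7743 616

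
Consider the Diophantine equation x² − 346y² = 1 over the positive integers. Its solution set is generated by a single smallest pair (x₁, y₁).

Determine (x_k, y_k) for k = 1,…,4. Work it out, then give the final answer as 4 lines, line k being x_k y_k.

17299 930
598510801 32176140
20707276675699 1113230090790
716430357827323201 38515534648976280

d=346: √d = [18; 1,1,1,1,36] (ℓ=5, odd), read p_9/q_9
i=0: a=18 ⇒ p=18, q=1
…
i=2: a=1 ⇒ p=37, q=2
i=3: a=1 ⇒ p=56, q=3
i=4: a=1 ⇒ p=93, q=5
i=5: a=36 ⇒ p=3404, q=183
i=6: a=1 ⇒ p=3497, q=188
i=7: a=1 ⇒ p=6901, q=371
i=8: a=1 ⇒ p=10398, q=559
i=9: a=1 ⇒ p=17299, q=930
→ (17299, 930).  Check: 17299²=299255401, 346·930²=299255400, difference 1.
(x_2, y_2) = (17299·17299 + 346·930·930, 17299·930 + 930·17299) = (598510801, 32176140)
(x_3, y_3) = (17299·598510801 + 346·930·32176140, 17299·32176140 + 930·598510801) = (20707276675699, 1113230090790)
(x_4, y_4) = (17299·20707276675699 + 346·930·1113230090790, 17299·1113230090790 + 930·20707276675699) = (716430357827323201, 38515534648976280)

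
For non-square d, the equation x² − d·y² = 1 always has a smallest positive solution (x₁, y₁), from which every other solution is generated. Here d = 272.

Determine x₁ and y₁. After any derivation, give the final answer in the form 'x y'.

33 2

d=272: √d = [16; 2,32] (ℓ=2, even), read p_1/q_1
k=0  a_k=16  p_k/q_k = 16/1
k=1  a_k=2  p_k/q_k = 33/2
fundamental: x₁=33, y₁=2  (since 1089 − 272·4 = 1)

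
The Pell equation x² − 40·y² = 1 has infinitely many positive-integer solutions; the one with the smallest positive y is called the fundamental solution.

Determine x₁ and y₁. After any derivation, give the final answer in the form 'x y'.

19 3

√40 = [6; 3,12, …], period ℓ=2 (even) → k=1
i=0: a=6 ⇒ p=6, q=1
i=1: a=3 ⇒ p=19, q=3
fundamental: x₁=19, y₁=3  (since 361 − 40·9 = 1)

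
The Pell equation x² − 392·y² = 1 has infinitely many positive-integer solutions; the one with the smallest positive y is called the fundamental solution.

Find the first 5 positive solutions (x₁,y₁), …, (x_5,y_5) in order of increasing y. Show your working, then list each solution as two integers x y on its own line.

99 5
19601 990
3880899 196015
768398401 38809980
152139002499 7684180025

[19; 1,3,1,38] for √392; ℓ=4 ⇒ convergent index 3
step 0: (19, 1)  from 19·(1,0) + (0,1)
step 1: (20, 1)  from 1·(19,1) + (1,0)
step 2: (79, 4)  from 3·(20,1) + (19,1)
step 3: (99, 5)  from 1·(79,4) + (20,1)
(x₁, y₁) = (99, 5);  99² − 392·5² = 1 ✓
k=2:  x_2 = 99·99+392·5·5 = 19601,  y_2 = 99·5+5·99 = 990
k=3:  x_3 = 99·19601+392·5·990 = 3880899,  y_3 = 99·990+5·19601 = 196015
k=4:  x_4 = 99·3880899+392·5·196015 = 768398401,  y_4 = 99·196015+5·3880899 = 38809980
k=5:  x_5 = 99·768398401+392·5·38809980 = 152139002499,  y_5 = 99·38809980+5·768398401 = 7684180025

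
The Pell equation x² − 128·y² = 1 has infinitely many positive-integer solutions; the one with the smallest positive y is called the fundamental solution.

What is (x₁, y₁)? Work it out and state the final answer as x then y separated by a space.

577 51

d=128: √d = [11; 3,5,3,22] (ℓ=4, even), read p_3/q_3
a_0=11:  p_0=11·1+0=11,  q_0=11·0+1=1
a_1=3:  p_1=3·11+1=34,  q_1=3·1+0=3
a_2=5:  p_2=5·34+11=181,  q_2=5·3+1=16
a_3=3:  p_3=3·181+34=577,  q_3=3·16+3=51
fundamental: x₁=577, y₁=51  (since 332929 − 128·2601 = 1)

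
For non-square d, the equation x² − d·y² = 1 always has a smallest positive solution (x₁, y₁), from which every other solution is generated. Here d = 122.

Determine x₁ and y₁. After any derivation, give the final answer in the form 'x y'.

[11; 22] for √122; ℓ=1 ⇒ convergent index 1
step 0: (11, 1)  from 11·(1,0) + (0,1)
step 1: (243, 22)  from 22·(11,1) + (1,0)
fundamental: x₁=243, y₁=22  (since 59049 − 122·484 = 1)

243 22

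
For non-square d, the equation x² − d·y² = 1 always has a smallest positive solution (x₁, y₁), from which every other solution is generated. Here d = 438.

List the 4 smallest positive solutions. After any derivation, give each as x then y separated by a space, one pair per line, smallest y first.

293 14
171697 8204
100614149 4807530
58959719617 2817204376

[20; 1,12,1,40] for √438; ℓ=4 ⇒ convergent index 3
a_0=20:  p_0=20·1+0=20,  q_0=20·0+1=1
a_1=1:  p_1=1·20+1=21,  q_1=1·1+0=1
a_2=12:  p_2=12·21+20=272,  q_2=12·1+1=13
a_3=1:  p_3=1·272+21=293,  q_3=1·13+1=14
(x₁, y₁) = (293, 14);  293² − 438·14² = 1 ✓
(293+14√438)^2 = 171697 + 8204√438
(293+14√438)^3 = 100614149 + 4807530√438
(293+14√438)^4 = 58959719617 + 2817204376√438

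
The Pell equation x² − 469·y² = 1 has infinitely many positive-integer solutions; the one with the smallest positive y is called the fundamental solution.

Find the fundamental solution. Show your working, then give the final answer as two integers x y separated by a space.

137215 6336

[21; 1,1,1,10,6,10,1,1,1,42] for √469; ℓ=10 ⇒ convergent index 9
i=0: a=21 ⇒ p=21, q=1
i=1: a=1 ⇒ p=22, q=1
i=2: a=1 ⇒ p=43, q=2
…
i=5: a=6 ⇒ p=4223, q=195
i=6: a=10 ⇒ p=42923, q=1982
i=7: a=1 ⇒ p=47146, q=2177
i=8: a=1 ⇒ p=90069, q=4159
i=9: a=1 ⇒ p=137215, q=6336
→ (137215, 6336).  Check: 137215²=18827956225, 469·6336²=18827956224, difference 1.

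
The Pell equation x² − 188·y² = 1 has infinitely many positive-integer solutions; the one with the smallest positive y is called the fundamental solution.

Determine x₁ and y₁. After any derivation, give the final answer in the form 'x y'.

√188 = [13; 1,2,2,6,2,2,1,26, …], period ℓ=8 (even) → k=7
a_0=13:  p_0=13·1+0=13,  q_0=13·0+1=1
…
a_2=2:  p_2=2·14+13=41,  q_2=2·1+1=3
a_3=2:  p_3=2·41+14=96,  q_3=2·3+1=7
a_4=6:  p_4=6·96+41=617,  q_4=6·7+3=45
…
a_6=2:  p_6=2·1330+617=3277,  q_6=2·97+45=239
a_7=1:  p_7=1·3277+1330=4607,  q_7=1·239+97=336
(x₁, y₁) = (4607, 336);  4607² − 188·336² = 1 ✓

4607 336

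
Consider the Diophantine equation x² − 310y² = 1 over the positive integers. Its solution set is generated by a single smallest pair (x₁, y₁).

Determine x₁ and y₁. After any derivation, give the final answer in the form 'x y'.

[17; 1,1,1,1,5,…,1,1,34] for √310; ℓ=16 ⇒ convergent index 15
k=0  a_k=17  p_k/q_k = 17/1
k=1  a_k=1  p_k/q_k = 18/1
k=2  a_k=1  p_k/q_k = 35/2
k=3  a_k=1  p_k/q_k = 53/3
k=4  a_k=1  p_k/q_k = 88/5
…
k=7  a_k=1  p_k/q_k = 2060/117
k=8  a_k=2  p_k/q_k = 5687/323
k=9  a_k=1  p_k/q_k = 7747/440
k=10  a_k=3  p_k/q_k = 28928/1643
…
k=12  a_k=1  p_k/q_k = 181315/10298
k=13  a_k=1  p_k/q_k = 333702/18953
k=14  a_k=1  p_k/q_k = 515017/29251
k=15  a_k=1  p_k/q_k = 848719/48204
(x₁, y₁) = (848719, 48204);  848719² − 310·48204² = 1 ✓

848719 48204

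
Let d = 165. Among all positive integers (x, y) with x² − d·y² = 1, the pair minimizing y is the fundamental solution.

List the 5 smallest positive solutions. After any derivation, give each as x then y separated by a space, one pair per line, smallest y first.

√165 → a₀=12, period (1,5,2,5,1,24); ℓ=6 even so k=5
i=0: a=12 ⇒ p=12, q=1
i=1: a=1 ⇒ p=13, q=1
i=2: a=5 ⇒ p=77, q=6
i=3: a=2 ⇒ p=167, q=13
i=4: a=5 ⇒ p=912, q=71
i=5: a=1 ⇒ p=1079, q=84
→ (1079, 84).  Check: 1079²=1164241, 165·84²=1164240, difference 1.
k=2:  x_2 = 1079·1079+165·84·84 = 2328481,  y_2 = 1079·84+84·1079 = 181272
k=3:  x_3 = 1079·2328481+165·84·181272 = 5024860919,  y_3 = 1079·181272+84·2328481 = 391184892
k=4:  x_4 = 1079·5024860919+165·84·391184892 = 10843647534721,  y_4 = 1079·391184892+84·5024860919 = 844176815664
k=5:  x_5 = 1079·10843647534721+165·84·844176815664 = 23400586355066999,  y_5 = 1079·844176815664+84·10843647534721 = 1821733177018020

1079 84
2328481 181272
5024860919 391184892
10843647534721 844176815664
23400586355066999 1821733177018020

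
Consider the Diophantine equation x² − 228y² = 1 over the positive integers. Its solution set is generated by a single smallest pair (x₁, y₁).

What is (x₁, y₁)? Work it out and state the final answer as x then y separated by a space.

√228 → a₀=15, period (10,30); ℓ=2 even so k=1
k=0  a_k=15  p_k/q_k = 15/1
k=1  a_k=10  p_k/q_k = 151/10
(x₁, y₁) = (151, 10);  151² − 228·10² = 1 ✓

151 10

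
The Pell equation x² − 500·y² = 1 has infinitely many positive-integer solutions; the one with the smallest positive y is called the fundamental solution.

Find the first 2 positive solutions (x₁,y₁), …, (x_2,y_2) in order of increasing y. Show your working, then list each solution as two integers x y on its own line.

930249 41602
1730726404001 77400437796

√500 = [22; 2,1,3,2,1,…,1,2,44, …], period ℓ=14 (even) → k=13
i=0: a=22 ⇒ p=22, q=1
…
i=2: a=1 ⇒ p=67, q=3
…
i=6: a=1 ⇒ p=1364, q=61
…
i=10: a=2 ⇒ p=76317, q=3413
i=11: a=3 ⇒ p=259205, q=11592
i=12: a=1 ⇒ p=335522, q=15005
i=13: a=2 ⇒ p=930249, q=41602
→ (930249, 41602).  Check: 930249²=865363202001, 500·41602²=865363202000, difference 1.
(930249+41602√500)^2 = 1730726404001 + 77400437796√500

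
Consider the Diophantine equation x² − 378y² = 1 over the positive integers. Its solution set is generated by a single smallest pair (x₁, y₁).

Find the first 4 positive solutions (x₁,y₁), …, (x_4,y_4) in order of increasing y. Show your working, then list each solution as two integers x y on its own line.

8749 450
153090001 7874100
2678768828749 137781001350
46873096812360001 2410891953748200

d=378: √d = [19; 2,3,1,4,1,3,2,38] (ℓ=8, even), read p_7/q_7
i=0: a=19 ⇒ p=19, q=1
…
i=4: a=4 ⇒ p=836, q=43
…
i=6: a=3 ⇒ p=3869, q=199
i=7: a=2 ⇒ p=8749, q=450
→ (8749, 450).  Check: 8749²=76545001, 378·450²=76545000, difference 1.
(8749+450√378)^2 = 153090001 + 7874100√378
(8749+450√378)^3 = 2678768828749 + 137781001350√378
(8749+450√378)^4 = 46873096812360001 + 2410891953748200√378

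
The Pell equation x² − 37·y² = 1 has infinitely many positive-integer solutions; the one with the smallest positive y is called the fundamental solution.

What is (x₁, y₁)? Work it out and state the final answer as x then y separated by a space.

d=37: √d = [6; 12] (ℓ=1, odd), read p_1/q_1
k=0  a_k=6  p_k/q_k = 6/1
k=1  a_k=12  p_k/q_k = 73/12
fundamental: x₁=73, y₁=12  (since 5329 − 37·144 = 1)

73 12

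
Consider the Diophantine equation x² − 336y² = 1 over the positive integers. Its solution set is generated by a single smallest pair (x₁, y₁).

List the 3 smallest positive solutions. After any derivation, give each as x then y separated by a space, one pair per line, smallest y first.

√336 → a₀=18, period (3,36); ℓ=2 even so k=1
step 0: (18, 1)  from 18·(1,0) + (0,1)
step 1: (55, 3)  from 3·(18,1) + (1,0)
→ (55, 3).  Check: 55²=3025, 336·3²=3024, difference 1.
(55+3√336)^2 = 6049 + 330√336
(55+3√336)^3 = 665335 + 36297√336

55 3
6049 330
665335 36297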